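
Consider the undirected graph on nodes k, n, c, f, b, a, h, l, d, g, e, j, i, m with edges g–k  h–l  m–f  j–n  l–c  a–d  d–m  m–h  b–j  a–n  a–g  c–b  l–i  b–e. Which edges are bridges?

The edges on the cycle a-d-m-h-l-c-b-j-n-a are not bridges since each lies on that cycle.
But removing a–g disconnects a from g; removing l–i disconnects l from i; removing e–b disconnects e from b; removing g–k disconnects g from k — these are bridges.
In total 5 edges are bridges.

a-g, b-e, f-m, g-k, i-l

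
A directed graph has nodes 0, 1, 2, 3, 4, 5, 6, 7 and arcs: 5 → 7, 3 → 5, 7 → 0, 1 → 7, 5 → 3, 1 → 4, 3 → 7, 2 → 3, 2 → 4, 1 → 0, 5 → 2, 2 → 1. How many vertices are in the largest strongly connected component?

{2, 3, 5} are all mutually reachable — one SCC of size 3.
{4} is an SCC by itself.
{7} is an SCC by itself.
{6} is an SCC by itself.
{1} is an SCC by itself.
(and 1 more singleton SCC)
The largest has 3 vertices.

3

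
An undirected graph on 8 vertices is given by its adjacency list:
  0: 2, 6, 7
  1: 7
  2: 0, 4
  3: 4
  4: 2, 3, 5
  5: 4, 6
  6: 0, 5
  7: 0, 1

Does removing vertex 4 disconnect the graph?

Deleting 4 raises the number of components from 1 to 2, so 4 is a cut vertex.

Yes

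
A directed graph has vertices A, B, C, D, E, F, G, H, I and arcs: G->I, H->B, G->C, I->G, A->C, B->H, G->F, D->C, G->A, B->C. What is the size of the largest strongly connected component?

{B, H} are all mutually reachable — one SCC of size 2.
{G, I} are all mutually reachable — one SCC of size 2.
{C} is an SCC by itself.
{F} is an SCC by itself.
{D} is an SCC by itself.
(and 2 more singleton SCCs)
The largest has 2 vertices.

2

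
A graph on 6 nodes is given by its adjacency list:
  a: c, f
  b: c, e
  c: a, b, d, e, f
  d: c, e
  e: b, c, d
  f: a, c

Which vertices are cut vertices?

c

Removing c increases the component count from 1 to 2, so c is a cut vertex.
By contrast removing a leaves 1 component; it is not a cut vertex. No other vertex is a cut vertex either.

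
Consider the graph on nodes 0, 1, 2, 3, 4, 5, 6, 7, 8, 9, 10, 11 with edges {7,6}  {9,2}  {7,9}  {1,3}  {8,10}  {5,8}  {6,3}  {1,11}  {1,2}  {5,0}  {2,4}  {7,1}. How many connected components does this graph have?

Starting from 0 we can reach 0, 5, 8, 10. That is one component of size 4.
Starting from 1 we can reach 1, 2, 3, 4, 6, 7, 9, 11. That is one component of size 8.
Total: 2 components.

2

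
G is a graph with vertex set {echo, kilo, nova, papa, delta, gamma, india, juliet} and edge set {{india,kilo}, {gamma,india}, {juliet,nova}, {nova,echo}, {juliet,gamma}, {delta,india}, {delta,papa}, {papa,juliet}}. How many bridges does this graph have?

3

The edges on the cycle delta-papa-juliet-gamma-india-delta are not bridges since each lies on that cycle.
But removing nova—echo disconnects nova from echo; removing juliet—nova disconnects juliet from nova; removing india—kilo disconnects india from kilo — these are bridges.
That makes 3 bridges.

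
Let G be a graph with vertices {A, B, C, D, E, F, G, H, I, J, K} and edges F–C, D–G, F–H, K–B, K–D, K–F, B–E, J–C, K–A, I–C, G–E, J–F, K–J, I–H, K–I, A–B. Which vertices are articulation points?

K

Removing K increases the component count from 1 to 2, so K is a cut vertex.
By contrast removing G leaves 1 component; it is not a cut vertex. No other vertex is a cut vertex either.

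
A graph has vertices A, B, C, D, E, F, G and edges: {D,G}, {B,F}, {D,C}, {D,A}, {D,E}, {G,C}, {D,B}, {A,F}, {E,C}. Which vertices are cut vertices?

Removing D increases the component count from 1 to 2, so D is a cut vertex.
By contrast removing C leaves 1 component; it is not a cut vertex. No other vertex is a cut vertex either.

D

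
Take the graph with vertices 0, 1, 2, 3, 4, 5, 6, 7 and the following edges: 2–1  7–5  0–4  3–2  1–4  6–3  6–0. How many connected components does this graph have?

Starting from 5 we can reach 5, 7. That is one component of size 2.
Starting from 0 we can reach 0, 1, 2, 3, 4, 6. That is one component of size 6.
Total: 2 components.

2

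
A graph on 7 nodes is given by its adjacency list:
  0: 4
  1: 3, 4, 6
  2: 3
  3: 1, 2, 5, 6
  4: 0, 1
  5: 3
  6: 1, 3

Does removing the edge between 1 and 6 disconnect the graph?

After removing 1-6, the path 1-3-6 still connects them, so the edge is not a bridge.

No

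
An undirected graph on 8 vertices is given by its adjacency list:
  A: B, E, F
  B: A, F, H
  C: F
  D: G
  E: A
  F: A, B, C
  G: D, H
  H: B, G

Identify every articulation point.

Removing A increases the component count from 1 to 2, so A is a cut vertex.
Removing B increases the component count from 1 to 2, so B is a cut vertex.
Removing F increases the component count from 1 to 2, so F is a cut vertex.
Likewise G, H are cut vertices.
By contrast removing C leaves 1 component; it is not a cut vertex. No other vertex is a cut vertex either.

A, B, F, G, H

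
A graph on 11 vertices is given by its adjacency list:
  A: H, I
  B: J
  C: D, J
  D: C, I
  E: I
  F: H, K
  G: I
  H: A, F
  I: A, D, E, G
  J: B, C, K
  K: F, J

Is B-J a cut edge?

Removing B-J leaves no path between B and J: the component count goes from 1 to 2. So it is a bridge.

Yes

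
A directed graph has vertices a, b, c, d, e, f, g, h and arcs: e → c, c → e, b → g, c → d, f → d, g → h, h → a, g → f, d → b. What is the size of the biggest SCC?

{b, d, f, g} are all mutually reachable — one SCC of size 4.
{c, e} are all mutually reachable — one SCC of size 2.
{h} is an SCC by itself.
{a} is an SCC by itself.
The largest has 4 vertices.

4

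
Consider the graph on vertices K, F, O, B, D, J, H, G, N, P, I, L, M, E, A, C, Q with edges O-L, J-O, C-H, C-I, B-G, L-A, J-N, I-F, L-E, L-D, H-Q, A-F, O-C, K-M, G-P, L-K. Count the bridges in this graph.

10

The edges on the cycle O-L-A-F-I-C-O are not bridges since each lies on that cycle.
But removing N-J disconnects N from J; removing E-L disconnects E from L; removing C-H disconnects C from H; removing J-O disconnects J from O — these are bridges.
In total 10 edges are bridges.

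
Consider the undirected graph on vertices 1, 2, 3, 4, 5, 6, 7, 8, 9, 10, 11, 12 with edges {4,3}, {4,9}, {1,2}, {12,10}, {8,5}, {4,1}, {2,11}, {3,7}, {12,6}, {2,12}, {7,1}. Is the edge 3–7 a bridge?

No

After removing 3–7, the path 3-4-1-7 still connects them, so the edge is not a bridge.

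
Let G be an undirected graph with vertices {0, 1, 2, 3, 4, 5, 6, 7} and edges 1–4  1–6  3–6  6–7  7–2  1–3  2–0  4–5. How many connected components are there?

1

Starting from 0 we can reach 0, 1, 2, 3, 4, 5, 6, 7. That is one component of size 8.
Total: 1 component.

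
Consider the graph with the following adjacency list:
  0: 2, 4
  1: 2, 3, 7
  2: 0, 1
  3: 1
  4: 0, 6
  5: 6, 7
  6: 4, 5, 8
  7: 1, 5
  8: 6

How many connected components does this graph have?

1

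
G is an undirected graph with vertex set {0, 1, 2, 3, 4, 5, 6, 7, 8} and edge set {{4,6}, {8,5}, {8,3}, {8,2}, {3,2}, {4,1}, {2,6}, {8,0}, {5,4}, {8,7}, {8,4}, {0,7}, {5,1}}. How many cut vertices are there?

Removing 8 increases the component count from 1 to 2, so 8 is a cut vertex.
By contrast removing 3 leaves 1 component; it is not a cut vertex. No other vertex is a cut vertex either.

1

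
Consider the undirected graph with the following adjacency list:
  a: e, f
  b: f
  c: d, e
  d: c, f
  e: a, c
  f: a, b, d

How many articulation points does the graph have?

Removing f increases the component count from 1 to 2, so f is a cut vertex.
By contrast removing e leaves 1 component; it is not a cut vertex. No other vertex is a cut vertex either.

1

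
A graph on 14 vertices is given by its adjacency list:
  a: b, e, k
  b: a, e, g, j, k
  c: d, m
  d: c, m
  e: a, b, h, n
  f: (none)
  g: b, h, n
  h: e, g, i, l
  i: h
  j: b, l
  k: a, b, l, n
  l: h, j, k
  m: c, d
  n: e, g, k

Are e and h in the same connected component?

Yes

From e we can reach a, b, e, g, h, i, j, k, l, n, which includes h.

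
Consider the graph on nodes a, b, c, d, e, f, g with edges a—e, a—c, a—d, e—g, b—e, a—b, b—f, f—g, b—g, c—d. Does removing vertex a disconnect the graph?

Deleting a raises the number of components from 1 to 2, so a is a cut vertex.

Yes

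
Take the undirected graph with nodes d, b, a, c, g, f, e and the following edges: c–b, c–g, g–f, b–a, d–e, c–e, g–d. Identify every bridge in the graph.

The edges on the cycle c-g-d-e-c are not bridges since each lies on that cycle.
But removing g–f disconnects g from f; removing b–a disconnects b from a; removing c–b disconnects c from b — these are bridges.

a-b, b-c, f-g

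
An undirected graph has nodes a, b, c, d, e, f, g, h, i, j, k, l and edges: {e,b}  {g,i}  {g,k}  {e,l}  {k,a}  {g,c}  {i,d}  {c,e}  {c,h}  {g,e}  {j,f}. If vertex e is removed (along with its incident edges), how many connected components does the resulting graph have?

4

With e gone, the remaining components are: {b}; {l}; {f, j}; {a, c, d, g, h, i, k}.
That is 4 components.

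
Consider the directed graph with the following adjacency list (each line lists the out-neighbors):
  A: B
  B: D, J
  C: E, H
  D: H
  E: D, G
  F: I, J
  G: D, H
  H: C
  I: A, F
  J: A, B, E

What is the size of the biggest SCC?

{C, D, E, G, H} are all mutually reachable — one SCC of size 5.
{A, B, J} are all mutually reachable — one SCC of size 3.
{F, I} are all mutually reachable — one SCC of size 2.
The largest has 5 vertices.

5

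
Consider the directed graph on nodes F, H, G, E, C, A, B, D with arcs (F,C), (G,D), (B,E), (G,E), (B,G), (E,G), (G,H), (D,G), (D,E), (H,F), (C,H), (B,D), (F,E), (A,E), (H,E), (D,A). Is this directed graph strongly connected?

There is no directed path from A to B, so the graph is not strongly connected.

No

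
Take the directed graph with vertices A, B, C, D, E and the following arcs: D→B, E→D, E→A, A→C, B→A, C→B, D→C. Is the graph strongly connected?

There is no directed path from B to D, so the graph is not strongly connected.

No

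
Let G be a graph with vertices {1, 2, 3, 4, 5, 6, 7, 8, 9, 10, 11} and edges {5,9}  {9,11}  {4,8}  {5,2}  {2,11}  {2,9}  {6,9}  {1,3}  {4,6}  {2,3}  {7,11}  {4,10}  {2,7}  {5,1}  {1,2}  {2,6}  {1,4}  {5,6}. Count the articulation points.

1

Removing 4 increases the component count from 1 to 3, so 4 is a cut vertex.
By contrast removing 1 leaves 1 component; it is not a cut vertex. No other vertex is a cut vertex either.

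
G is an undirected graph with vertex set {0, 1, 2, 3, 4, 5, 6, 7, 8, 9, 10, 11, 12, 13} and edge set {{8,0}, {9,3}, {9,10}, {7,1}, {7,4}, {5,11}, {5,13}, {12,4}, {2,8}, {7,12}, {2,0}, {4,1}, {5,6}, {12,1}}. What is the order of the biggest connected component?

4

Starting from 3 we can reach 3, 9, 10. That is one component of size 3.
Starting from 0 we can reach 0, 2, 8. That is one component of size 3.
Starting from 1 we can reach 1, 4, 7, 12. That is one component of size 4.
Starting from 5 we can reach 5, 6, 11, 13. That is one component of size 4.
The largest has 4 vertices.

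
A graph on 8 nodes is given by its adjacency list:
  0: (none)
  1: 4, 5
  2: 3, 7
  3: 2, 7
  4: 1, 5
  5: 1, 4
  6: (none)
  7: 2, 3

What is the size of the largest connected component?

6 is isolated — a component by itself.
0 is isolated — a component by itself.
Starting from 1 we can reach 1, 4, 5. That is one component of size 3.
Starting from 2 we can reach 2, 3, 7. That is one component of size 3.
The largest has 3 vertices.

3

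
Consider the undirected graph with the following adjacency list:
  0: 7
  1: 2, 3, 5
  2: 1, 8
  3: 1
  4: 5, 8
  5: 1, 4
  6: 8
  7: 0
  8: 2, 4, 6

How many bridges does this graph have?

3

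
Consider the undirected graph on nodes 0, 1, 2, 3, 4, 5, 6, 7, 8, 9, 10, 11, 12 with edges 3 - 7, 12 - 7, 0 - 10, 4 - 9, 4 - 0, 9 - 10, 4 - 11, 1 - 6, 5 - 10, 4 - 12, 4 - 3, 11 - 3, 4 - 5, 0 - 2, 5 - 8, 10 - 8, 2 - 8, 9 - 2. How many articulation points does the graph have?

Removing 4 increases the component count from 2 to 3, so 4 is a cut vertex.
By contrast removing 5 leaves 2 components; it is not a cut vertex. No other vertex is a cut vertex either.

1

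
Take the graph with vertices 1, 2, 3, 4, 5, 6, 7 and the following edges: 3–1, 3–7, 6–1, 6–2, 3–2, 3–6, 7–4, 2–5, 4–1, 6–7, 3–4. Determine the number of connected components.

1

Starting from 1 we can reach 1, 2, 3, 4, 5, 6, 7. That is one component of size 7.
Total: 1 component.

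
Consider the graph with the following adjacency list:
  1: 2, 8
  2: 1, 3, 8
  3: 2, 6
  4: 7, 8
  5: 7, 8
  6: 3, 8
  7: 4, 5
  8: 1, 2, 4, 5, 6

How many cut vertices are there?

1

Removing 8 increases the component count from 1 to 2, so 8 is a cut vertex.
By contrast removing 1 leaves 1 component; it is not a cut vertex. No other vertex is a cut vertex either.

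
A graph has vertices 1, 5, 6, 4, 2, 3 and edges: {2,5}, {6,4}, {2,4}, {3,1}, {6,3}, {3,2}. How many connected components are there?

1

Starting from 1 we can reach 1, 2, 3, 4, 5, 6. That is one component of size 6.
Total: 1 component.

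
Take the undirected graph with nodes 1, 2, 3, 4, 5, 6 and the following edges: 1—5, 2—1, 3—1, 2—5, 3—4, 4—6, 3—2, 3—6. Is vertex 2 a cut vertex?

No

Deleting 2 leaves 1 component (was 1) (its neighbors 1, 3, 5 remain connected to each other), so 2 is not a cut vertex.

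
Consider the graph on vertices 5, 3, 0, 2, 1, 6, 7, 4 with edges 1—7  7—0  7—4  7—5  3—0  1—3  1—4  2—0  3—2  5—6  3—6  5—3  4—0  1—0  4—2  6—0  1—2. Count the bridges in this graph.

The edges on the cycle 1-7-5-3-1 are not bridges since each lies on that cycle.
Every edge lies on some cycle, so there are no bridges.

0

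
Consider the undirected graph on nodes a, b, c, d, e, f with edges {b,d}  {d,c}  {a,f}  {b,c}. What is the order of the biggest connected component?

3

e is isolated — a component by itself.
Starting from a we can reach a, f. That is one component of size 2.
Starting from b we can reach b, c, d. That is one component of size 3.
The largest has 3 vertices.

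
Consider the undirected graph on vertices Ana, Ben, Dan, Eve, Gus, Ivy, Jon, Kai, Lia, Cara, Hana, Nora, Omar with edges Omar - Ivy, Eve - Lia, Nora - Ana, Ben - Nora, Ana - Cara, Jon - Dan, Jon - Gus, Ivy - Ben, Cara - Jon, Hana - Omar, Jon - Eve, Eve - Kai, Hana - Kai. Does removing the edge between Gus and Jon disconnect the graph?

Yes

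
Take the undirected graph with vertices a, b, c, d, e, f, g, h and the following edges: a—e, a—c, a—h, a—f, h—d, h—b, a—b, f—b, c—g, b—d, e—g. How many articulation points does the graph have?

1

Removing a increases the component count from 1 to 2, so a is a cut vertex.
By contrast removing b leaves 1 component; it is not a cut vertex. No other vertex is a cut vertex either.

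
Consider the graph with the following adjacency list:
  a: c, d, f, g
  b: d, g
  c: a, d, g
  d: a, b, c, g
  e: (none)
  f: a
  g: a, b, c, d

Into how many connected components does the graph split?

2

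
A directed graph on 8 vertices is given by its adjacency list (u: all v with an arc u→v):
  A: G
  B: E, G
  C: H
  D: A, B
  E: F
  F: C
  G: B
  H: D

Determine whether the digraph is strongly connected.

From H we can reach every vertex (A, B, C, D, E, F, G, H), and every vertex can reach H (A, B, C, D, E, F, G, H). So the whole graph is one strongly connected component.

Yes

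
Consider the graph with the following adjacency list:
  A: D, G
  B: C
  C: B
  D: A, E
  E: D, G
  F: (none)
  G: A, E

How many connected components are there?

3

F is isolated — a component by itself.
Starting from B we can reach B, C. That is one component of size 2.
Starting from A we can reach A, D, E, G. That is one component of size 4.
Total: 3 components.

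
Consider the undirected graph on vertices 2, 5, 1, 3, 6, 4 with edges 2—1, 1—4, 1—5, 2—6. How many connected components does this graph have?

3 is isolated — a component by itself.
Starting from 1 we can reach 1, 2, 4, 5, 6. That is one component of size 5.
Total: 2 components.

2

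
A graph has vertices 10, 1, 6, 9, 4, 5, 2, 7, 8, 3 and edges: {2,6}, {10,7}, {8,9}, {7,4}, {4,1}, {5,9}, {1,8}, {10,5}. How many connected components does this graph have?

3

3 is isolated — a component by itself.
Starting from 2 we can reach 2, 6. That is one component of size 2.
Starting from 1 we can reach 1, 4, 5, 7, 8, 9, 10. That is one component of size 7.
Total: 3 components.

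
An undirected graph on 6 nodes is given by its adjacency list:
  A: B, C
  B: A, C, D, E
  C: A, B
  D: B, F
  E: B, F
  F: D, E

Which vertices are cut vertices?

Removing B increases the component count from 1 to 2, so B is a cut vertex.
By contrast removing E leaves 1 component; it is not a cut vertex. No other vertex is a cut vertex either.

B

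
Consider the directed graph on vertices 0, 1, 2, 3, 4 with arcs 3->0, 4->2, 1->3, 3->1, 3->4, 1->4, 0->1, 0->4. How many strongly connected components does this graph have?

{0, 1, 3} are all mutually reachable — one SCC of size 3.
{4} is an SCC by itself.
{2} is an SCC by itself.
That gives 3 strongly connected components.

3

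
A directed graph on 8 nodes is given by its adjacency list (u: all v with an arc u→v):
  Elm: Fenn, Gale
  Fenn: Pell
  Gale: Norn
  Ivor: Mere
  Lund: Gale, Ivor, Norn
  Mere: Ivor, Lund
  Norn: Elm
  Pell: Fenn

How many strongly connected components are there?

3

{Ivor, Lund, Mere} are all mutually reachable — one SCC of size 3.
{Elm, Gale, Norn} are all mutually reachable — one SCC of size 3.
{Fenn, Pell} are all mutually reachable — one SCC of size 2.
That gives 3 strongly connected components.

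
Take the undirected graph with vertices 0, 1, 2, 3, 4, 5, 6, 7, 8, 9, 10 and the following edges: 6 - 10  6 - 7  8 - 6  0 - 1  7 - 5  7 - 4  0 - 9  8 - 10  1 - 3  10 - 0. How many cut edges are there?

The edges on the cycle 8-6-10-8 are not bridges since each lies on that cycle.
But removing 0 - 1 disconnects 0 from 1; removing 1 - 3 disconnects 1 from 3; removing 10 - 0 disconnects 10 from 0; removing 9 - 0 disconnects 9 from 0 — these are bridges.
In total 7 edges are bridges.

7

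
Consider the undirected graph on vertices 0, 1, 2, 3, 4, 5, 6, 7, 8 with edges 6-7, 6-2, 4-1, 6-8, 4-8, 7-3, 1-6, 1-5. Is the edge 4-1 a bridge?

After removing 4-1, the path 4-8-6-1 still connects them, so the edge is not a bridge.

No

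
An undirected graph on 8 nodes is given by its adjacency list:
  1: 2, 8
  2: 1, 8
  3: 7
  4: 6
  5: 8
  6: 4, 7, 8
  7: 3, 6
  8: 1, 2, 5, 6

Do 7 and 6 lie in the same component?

Yes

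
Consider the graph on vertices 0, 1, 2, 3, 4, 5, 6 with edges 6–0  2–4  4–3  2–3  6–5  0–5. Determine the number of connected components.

3

1 is isolated — a component by itself.
Starting from 2 we can reach 2, 3, 4. That is one component of size 3.
Starting from 0 we can reach 0, 5, 6. That is one component of size 3.
Total: 3 components.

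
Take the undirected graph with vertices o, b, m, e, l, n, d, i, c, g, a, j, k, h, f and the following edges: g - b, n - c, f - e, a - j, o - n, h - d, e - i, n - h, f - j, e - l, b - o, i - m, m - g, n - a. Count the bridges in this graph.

4

The edges on the cycle f-e-i-m-g-b-o-n-a-j-f are not bridges since each lies on that cycle.
But removing c - n disconnects c from n; removing h - d disconnects h from d; removing e - l disconnects e from l; removing h - n disconnects h from n — these are bridges.
That makes 4 bridges.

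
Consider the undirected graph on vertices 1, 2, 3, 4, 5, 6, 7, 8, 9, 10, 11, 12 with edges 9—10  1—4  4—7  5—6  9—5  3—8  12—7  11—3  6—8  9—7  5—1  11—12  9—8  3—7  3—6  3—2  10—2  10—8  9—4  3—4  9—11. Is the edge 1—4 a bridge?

After removing 1—4, the path 1-5-9-4 still connects them, so the edge is not a bridge.

No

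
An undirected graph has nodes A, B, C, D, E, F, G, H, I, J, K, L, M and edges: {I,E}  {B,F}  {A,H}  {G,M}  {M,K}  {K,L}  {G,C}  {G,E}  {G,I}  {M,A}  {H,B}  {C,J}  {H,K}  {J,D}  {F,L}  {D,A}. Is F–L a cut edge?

No

After removing F–L, the path F-B-H-K-L still connects them, so the edge is not a bridge.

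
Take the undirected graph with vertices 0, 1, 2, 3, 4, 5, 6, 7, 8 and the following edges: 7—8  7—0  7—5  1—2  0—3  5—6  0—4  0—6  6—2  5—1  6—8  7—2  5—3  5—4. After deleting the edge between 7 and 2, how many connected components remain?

1

7 and 2 are still connected via 7-5-1-2, so the component count stays at 1.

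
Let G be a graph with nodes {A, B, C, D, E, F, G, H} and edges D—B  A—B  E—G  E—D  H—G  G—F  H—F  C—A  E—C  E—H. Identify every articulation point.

Removing E increases the component count from 1 to 2, so E is a cut vertex.
By contrast removing G leaves 1 component; it is not a cut vertex. No other vertex is a cut vertex either.

E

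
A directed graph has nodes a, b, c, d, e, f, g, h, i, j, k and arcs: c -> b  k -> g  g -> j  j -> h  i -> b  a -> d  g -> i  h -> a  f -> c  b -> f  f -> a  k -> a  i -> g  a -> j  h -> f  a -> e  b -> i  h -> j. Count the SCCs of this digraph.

{a, b, c, f, g, h, i, j} are all mutually reachable — one SCC of size 8.
{d} is an SCC by itself.
{k} is an SCC by itself.
{e} is an SCC by itself.
That gives 4 strongly connected components.

4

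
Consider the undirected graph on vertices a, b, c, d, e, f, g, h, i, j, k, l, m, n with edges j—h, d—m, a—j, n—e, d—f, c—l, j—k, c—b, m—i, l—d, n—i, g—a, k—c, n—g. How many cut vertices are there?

Removing c increases the component count from 1 to 2, so c is a cut vertex.
Removing d increases the component count from 1 to 2, so d is a cut vertex.
Removing j increases the component count from 1 to 2, so j is a cut vertex.
Likewise n is a cut vertex.
By contrast removing k leaves 1 component; it is not a cut vertex. No other vertex is a cut vertex either.

4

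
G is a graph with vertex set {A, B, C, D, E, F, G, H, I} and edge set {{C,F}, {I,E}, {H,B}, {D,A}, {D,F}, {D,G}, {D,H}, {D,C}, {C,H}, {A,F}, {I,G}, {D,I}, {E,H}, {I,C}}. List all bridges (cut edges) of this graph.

The edges on the cycle D-A-F-C-I-D are not bridges since each lies on that cycle.
But removing B-H disconnects B from H — this is a bridge.

B-H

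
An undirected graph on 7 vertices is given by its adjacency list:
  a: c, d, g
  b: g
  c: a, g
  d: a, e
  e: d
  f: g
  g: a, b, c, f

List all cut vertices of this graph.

Removing a increases the component count from 1 to 2, so a is a cut vertex.
Removing d increases the component count from 1 to 2, so d is a cut vertex.
Removing g increases the component count from 1 to 3, so g is a cut vertex.
By contrast removing c leaves 1 component; it is not a cut vertex. No other vertex is a cut vertex either.

a, d, g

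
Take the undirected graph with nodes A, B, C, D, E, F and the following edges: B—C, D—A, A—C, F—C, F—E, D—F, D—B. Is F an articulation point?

Deleting F raises the number of components from 1 to 2, so F is a cut vertex.

Yes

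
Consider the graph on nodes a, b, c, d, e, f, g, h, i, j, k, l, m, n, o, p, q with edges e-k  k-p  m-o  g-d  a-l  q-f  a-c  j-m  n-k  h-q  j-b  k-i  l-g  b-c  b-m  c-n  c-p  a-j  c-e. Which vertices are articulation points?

a, c, g, k, l, m, q

Removing a increases the component count from 2 to 3, so a is a cut vertex.
Removing c increases the component count from 2 to 3, so c is a cut vertex.
Removing g increases the component count from 2 to 3, so g is a cut vertex.
Likewise k, l, m, q are cut vertices.
By contrast removing e leaves 2 components; it is not a cut vertex. No other vertex is a cut vertex either.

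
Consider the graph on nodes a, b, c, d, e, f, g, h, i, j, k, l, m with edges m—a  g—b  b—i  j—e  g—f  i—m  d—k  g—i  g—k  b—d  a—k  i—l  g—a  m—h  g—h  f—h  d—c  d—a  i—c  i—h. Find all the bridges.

e-j, i-l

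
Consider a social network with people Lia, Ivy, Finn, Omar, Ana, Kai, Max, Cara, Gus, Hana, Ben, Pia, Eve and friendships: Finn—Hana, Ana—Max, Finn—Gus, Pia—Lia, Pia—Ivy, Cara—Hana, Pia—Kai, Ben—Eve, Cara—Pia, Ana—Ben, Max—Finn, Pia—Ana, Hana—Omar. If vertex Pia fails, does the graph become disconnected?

Yes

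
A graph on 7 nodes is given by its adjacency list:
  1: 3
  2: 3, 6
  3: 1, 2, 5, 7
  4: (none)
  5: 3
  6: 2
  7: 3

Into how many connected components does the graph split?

4 is isolated — a component by itself.
Starting from 1 we can reach 1, 2, 3, 5, 6, 7. That is one component of size 6.
Total: 2 components.

2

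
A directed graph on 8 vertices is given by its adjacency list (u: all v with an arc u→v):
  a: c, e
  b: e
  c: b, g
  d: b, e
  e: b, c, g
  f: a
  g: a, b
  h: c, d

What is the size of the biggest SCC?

5

{a, b, c, e, g} are all mutually reachable — one SCC of size 5.
{d} is an SCC by itself.
{h} is an SCC by itself.
{f} is an SCC by itself.
The largest has 5 vertices.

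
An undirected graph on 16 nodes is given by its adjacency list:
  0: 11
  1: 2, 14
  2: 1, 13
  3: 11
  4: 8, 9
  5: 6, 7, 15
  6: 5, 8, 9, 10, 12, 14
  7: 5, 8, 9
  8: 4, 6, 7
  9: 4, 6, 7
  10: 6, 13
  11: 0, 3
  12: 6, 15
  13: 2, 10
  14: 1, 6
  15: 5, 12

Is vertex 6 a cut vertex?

Deleting 6 raises the number of components from 2 to 3, so 6 is a cut vertex.

Yes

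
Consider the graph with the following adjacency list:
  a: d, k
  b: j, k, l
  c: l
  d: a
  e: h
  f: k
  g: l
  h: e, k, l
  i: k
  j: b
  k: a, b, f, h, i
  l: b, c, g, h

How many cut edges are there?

The edges on the cycle h-l-b-k-h are not bridges since each lies on that cycle.
But removing l-g disconnects l from g; removing h-e disconnects h from e; removing k-f disconnects k from f; removing l-c disconnects l from c — these are bridges.
In total 8 edges are bridges.

8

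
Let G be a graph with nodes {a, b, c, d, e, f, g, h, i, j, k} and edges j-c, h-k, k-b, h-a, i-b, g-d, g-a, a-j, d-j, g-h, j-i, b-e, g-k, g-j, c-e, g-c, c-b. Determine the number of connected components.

f is isolated — a component by itself.
Starting from a we can reach a, b, c, d, e, g, h, i, j, k. That is one component of size 10.
Total: 2 components.

2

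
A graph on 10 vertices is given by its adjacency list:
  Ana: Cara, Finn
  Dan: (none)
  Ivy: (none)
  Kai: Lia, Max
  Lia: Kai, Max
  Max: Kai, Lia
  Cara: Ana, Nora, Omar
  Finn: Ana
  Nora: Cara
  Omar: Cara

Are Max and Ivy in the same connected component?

The component containing Max is {Kai, Lia, Max}, and Ivy is not in it.

No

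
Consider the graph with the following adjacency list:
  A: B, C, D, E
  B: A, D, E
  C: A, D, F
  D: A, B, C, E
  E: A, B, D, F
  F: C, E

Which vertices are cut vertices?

Removing A, for instance, still leaves 1 component. No single vertex removal increases the component count — the graph has no articulation points.

none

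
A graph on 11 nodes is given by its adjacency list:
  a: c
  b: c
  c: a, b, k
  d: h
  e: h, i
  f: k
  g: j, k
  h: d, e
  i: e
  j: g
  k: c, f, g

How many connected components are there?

2

Starting from d we can reach d, e, h, i. That is one component of size 4.
Starting from a we can reach a, b, c, f, g, j, k. That is one component of size 7.
Total: 2 components.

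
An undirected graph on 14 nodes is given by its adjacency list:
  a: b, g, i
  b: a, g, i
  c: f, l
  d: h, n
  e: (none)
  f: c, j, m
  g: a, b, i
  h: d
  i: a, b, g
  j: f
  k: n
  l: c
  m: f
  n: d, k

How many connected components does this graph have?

e is isolated — a component by itself.
Starting from a we can reach a, b, g, i. That is one component of size 4.
Starting from d we can reach d, h, k, n. That is one component of size 4.
Starting from c we can reach c, f, j, l, m. That is one component of size 5.
Total: 4 components.

4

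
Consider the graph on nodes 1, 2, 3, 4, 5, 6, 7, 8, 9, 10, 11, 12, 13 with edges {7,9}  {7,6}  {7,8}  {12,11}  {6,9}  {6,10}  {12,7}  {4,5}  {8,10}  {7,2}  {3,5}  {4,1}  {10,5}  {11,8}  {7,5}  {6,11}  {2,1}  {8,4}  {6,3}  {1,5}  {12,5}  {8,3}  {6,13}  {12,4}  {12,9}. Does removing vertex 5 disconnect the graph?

Deleting 5 leaves 1 component (was 1) (its neighbors 1, 3, 4, 7, 10, 12 remain connected to each other), so 5 is not a cut vertex.

No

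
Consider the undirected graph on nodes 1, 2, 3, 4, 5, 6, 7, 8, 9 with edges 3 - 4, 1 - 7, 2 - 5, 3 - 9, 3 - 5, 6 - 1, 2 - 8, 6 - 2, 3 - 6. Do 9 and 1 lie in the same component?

Yes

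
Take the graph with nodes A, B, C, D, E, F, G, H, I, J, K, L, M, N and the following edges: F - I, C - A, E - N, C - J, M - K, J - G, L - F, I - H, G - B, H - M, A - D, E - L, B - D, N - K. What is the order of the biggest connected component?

8

Starting from A we can reach A, B, C, D, G, J. That is one component of size 6.
Starting from E we can reach E, F, H, I, K, L, M, N. That is one component of size 8.
The largest has 8 vertices.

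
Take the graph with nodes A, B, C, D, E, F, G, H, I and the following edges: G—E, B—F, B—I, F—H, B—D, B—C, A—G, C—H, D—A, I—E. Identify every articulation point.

Removing B increases the component count from 1 to 2, so B is a cut vertex.
By contrast removing A leaves 1 component; it is not a cut vertex. No other vertex is a cut vertex either.

B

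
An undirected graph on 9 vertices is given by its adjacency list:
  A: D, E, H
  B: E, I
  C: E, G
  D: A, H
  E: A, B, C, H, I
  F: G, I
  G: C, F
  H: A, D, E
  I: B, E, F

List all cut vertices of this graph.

E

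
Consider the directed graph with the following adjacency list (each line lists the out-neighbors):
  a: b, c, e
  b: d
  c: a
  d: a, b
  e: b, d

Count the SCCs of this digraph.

{a, b, c, d, e} are all mutually reachable — one SCC of size 5.
That gives 1 strongly connected component.

1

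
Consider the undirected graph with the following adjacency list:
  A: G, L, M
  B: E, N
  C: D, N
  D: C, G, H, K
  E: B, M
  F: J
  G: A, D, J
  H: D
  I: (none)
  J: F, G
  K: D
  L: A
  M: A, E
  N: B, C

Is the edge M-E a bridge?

No

After removing M-E, the path M-A-G-D-C-N-B-E still connects them, so the edge is not a bridge.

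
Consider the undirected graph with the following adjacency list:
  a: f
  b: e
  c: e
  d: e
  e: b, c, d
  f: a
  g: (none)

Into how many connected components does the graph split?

3

g is isolated — a component by itself.
Starting from a we can reach a, f. That is one component of size 2.
Starting from b we can reach b, c, d, e. That is one component of size 4.
Total: 3 components.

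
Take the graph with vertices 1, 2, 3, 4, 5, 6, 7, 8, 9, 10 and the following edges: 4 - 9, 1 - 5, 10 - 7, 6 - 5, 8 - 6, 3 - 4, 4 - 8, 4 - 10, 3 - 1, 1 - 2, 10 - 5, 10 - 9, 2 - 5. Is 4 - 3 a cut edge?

No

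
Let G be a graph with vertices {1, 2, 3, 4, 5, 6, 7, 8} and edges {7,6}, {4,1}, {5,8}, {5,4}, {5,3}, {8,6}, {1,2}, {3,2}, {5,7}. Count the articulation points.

Removing 5 increases the component count from 1 to 2, so 5 is a cut vertex.
By contrast removing 8 leaves 1 component; it is not a cut vertex. No other vertex is a cut vertex either.

1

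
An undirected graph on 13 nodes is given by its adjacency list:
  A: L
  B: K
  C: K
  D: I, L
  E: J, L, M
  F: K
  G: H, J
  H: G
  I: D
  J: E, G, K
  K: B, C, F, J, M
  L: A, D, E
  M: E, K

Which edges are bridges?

The edges on the cycle J-E-M-K-J are not bridges since each lies on that cycle.
But removing H-G disconnects H from G; removing I-D disconnects I from D; removing F-K disconnects F from K; removing L-D disconnects L from D — these are bridges.
In total 9 edges are bridges.

A-L, B-K, C-K, D-I, D-L, E-L, F-K, G-H, G-J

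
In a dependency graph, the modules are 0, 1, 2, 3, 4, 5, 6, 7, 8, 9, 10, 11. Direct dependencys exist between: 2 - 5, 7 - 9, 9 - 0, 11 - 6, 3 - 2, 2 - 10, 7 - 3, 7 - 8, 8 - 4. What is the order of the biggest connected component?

9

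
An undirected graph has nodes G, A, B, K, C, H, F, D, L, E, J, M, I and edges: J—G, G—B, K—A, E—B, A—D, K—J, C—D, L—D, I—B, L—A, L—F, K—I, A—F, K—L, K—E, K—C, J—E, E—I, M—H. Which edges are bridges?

The edges on the cycle K-L-F-A-K are not bridges since each lies on that cycle.
But removing M—H disconnects M from H — this is a bridge.

H-M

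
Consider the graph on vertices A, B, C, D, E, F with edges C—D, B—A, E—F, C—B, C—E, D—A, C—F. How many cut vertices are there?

1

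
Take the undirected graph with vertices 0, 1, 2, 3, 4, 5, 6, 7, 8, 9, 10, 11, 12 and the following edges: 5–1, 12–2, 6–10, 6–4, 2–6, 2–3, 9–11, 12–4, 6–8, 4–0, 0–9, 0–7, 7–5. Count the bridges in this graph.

9

The edges on the cycle 12-2-6-4-12 are not bridges since each lies on that cycle.
But removing 2–3 disconnects 2 from 3; removing 0–9 disconnects 0 from 9; removing 4–0 disconnects 4 from 0; removing 6–8 disconnects 6 from 8 — these are bridges.
In total 9 edges are bridges.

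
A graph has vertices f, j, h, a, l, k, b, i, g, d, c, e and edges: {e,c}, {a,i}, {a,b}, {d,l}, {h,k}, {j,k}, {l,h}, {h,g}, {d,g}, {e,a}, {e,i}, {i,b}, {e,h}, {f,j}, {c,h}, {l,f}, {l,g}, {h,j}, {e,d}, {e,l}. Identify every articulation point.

Removing e increases the component count from 1 to 2, so e is a cut vertex.
By contrast removing i leaves 1 component; it is not a cut vertex. No other vertex is a cut vertex either.

e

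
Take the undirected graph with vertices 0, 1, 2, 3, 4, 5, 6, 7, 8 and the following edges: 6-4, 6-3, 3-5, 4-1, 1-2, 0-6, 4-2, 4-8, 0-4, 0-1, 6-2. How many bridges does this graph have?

3

The edges on the cycle 0-6-4-0 are not bridges since each lies on that cycle.
But removing 3-6 disconnects 3 from 6; removing 8-4 disconnects 8 from 4; removing 3-5 disconnects 3 from 5 — these are bridges.
That makes 3 bridges.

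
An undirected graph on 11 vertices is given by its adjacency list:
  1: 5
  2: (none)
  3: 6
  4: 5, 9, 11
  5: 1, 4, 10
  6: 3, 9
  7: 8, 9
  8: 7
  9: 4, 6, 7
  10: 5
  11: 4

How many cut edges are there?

9

removing 9-7 disconnects 9 from 7; removing 3-6 disconnects 3 from 6; removing 8-7 disconnects 8 from 7; removing 9-4 disconnects 9 from 4 — these are bridges.
In total 9 edges are bridges.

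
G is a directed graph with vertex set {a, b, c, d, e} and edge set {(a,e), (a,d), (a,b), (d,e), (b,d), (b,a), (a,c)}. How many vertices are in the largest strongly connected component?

2

{a, b} are all mutually reachable — one SCC of size 2.
{e} is an SCC by itself.
{d} is an SCC by itself.
{c} is an SCC by itself.
The largest has 2 vertices.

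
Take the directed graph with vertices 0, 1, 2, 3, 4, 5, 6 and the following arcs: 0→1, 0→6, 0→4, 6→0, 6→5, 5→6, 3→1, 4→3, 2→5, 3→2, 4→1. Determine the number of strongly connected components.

2

{0, 2, 3, 4, 5, 6} are all mutually reachable — one SCC of size 6.
{1} is an SCC by itself.
That gives 2 strongly connected components.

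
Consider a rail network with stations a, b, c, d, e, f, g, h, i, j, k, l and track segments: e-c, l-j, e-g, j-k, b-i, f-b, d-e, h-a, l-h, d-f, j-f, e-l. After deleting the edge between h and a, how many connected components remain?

2

Before removal there is 1 component.
h-a is a bridge — removing it separates h's side from a's side.
After removal: 2 components.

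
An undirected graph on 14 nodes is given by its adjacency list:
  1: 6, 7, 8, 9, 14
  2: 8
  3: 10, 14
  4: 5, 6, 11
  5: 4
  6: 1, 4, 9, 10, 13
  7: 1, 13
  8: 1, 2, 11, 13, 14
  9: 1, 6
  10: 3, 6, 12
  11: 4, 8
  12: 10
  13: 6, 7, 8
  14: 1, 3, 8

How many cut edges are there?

3

The edges on the cycle 1-14-3-10-6-1 are not bridges since each lies on that cycle.
But removing 5-4 disconnects 5 from 4; removing 2-8 disconnects 2 from 8; removing 10-12 disconnects 10 from 12 — these are bridges.
That makes 3 bridges.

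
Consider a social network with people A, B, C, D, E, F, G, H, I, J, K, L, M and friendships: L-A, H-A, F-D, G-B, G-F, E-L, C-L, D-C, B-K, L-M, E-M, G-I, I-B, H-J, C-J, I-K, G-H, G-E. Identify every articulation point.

G

Removing G increases the component count from 1 to 2, so G is a cut vertex.
By contrast removing M leaves 1 component; it is not a cut vertex. No other vertex is a cut vertex either.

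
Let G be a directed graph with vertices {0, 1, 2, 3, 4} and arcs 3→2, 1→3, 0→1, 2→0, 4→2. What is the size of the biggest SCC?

4

{0, 1, 2, 3} are all mutually reachable — one SCC of size 4.
{4} is an SCC by itself.
The largest has 4 vertices.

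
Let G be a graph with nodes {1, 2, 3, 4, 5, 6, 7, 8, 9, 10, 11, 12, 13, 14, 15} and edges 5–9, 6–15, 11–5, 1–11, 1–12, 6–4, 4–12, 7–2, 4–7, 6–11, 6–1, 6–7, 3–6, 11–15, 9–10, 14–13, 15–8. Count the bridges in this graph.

7

The edges on the cycle 6-1-11-15-6 are not bridges since each lies on that cycle.
But removing 14–13 disconnects 14 from 13; removing 3–6 disconnects 3 from 6; removing 11–5 disconnects 11 from 5; removing 15–8 disconnects 15 from 8 — these are bridges.
In total 7 edges are bridges.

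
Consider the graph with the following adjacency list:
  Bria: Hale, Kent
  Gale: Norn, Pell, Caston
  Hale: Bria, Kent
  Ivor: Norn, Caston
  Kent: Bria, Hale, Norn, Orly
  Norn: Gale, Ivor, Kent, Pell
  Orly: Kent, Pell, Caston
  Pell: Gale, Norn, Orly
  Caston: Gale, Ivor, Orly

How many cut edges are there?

0

The edges on the cycle Kent-Bria-Hale-Kent are not bridges since each lies on that cycle.
Every edge lies on some cycle, so there are no bridges.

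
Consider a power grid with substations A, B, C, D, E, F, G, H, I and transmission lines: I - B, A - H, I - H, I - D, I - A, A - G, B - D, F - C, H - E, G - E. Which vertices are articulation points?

Removing I increases the component count from 2 to 3, so I is a cut vertex.
By contrast removing A leaves 2 components; it is not a cut vertex. No other vertex is a cut vertex either.

I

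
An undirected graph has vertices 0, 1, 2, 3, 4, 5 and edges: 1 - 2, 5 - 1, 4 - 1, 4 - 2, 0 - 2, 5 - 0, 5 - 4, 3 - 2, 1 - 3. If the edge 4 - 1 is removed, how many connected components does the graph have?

4 and 1 are still connected via 4-5-1, so the component count stays at 1.

1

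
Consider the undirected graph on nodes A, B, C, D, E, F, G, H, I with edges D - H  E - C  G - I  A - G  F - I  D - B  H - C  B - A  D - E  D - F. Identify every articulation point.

Removing D increases the component count from 1 to 2, so D is a cut vertex.
By contrast removing F leaves 1 component; it is not a cut vertex. No other vertex is a cut vertex either.

D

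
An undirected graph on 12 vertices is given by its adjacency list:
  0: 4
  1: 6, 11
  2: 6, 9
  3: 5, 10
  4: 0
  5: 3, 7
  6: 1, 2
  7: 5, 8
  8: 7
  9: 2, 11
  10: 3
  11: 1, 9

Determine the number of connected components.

Starting from 0 we can reach 0, 4. That is one component of size 2.
Starting from 3 we can reach 3, 5, 7, 8, 10. That is one component of size 5.
Starting from 1 we can reach 1, 2, 6, 9, 11. That is one component of size 5.
Total: 3 components.

3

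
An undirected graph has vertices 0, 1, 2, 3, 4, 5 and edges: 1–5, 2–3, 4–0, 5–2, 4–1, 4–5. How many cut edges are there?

The edges on the cycle 4-1-5-4 are not bridges since each lies on that cycle.
But removing 5–2 disconnects 5 from 2; removing 2–3 disconnects 2 from 3; removing 4–0 disconnects 4 from 0 — these are bridges.
That makes 3 bridges.

3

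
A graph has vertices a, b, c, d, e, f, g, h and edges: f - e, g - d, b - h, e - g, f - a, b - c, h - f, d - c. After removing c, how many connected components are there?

1

With c gone, the remaining components are: {a, b, d, e, f, g, h}.
That is 1 component.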